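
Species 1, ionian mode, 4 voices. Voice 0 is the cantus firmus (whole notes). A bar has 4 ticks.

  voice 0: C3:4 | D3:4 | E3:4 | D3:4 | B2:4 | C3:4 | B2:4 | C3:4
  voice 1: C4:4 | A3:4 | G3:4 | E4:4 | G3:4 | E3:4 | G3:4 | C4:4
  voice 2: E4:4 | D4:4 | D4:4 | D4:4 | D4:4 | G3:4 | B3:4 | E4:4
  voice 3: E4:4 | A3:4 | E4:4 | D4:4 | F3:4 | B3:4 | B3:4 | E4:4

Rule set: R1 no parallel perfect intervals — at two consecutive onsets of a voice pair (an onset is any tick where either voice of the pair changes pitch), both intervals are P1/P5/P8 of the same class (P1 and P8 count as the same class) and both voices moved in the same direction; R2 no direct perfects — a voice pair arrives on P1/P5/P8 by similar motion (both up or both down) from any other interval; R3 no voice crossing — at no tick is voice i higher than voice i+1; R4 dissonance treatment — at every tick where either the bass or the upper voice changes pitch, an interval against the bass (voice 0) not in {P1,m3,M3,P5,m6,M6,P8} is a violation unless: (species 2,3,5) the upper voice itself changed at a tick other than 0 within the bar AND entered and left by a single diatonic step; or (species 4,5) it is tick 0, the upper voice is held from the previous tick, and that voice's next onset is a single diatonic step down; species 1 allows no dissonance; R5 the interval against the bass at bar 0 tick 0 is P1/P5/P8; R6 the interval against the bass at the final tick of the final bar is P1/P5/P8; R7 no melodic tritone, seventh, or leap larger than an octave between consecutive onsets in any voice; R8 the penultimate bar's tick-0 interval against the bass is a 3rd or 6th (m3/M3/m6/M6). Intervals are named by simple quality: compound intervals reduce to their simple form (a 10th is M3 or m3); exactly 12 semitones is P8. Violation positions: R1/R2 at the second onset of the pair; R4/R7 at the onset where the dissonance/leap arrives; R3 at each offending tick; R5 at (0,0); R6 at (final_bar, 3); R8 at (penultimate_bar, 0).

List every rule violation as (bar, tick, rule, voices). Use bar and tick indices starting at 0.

bar 0: v0=C3 v1=C4 v2=E4 v3=E4 downbeat M3
bar 1: v0=D3 v1=A3 v2=D4 v3=A3 downbeat P5
bar 2: v0=E3 v1=G3 v2=D4 v3=E4 downbeat P8
bar 3: v0=D3 v1=E4 v2=D4 v3=D4 downbeat P8
bar 4: v0=B2 v1=G3 v2=D4 v3=F3 downbeat TT
bar 5: v0=C3 v1=E3 v2=G3 v3=B3 downbeat M7
bar 6: v0=B2 v1=G3 v2=B3 v3=B3 downbeat P8
bar 7: v0=C3 v1=C4 v2=E4 v3=E4 downbeat M3
  -> R5 @ bar 0 tick 0 v(0, 2): opens on M3
  -> R5 @ bar 0 tick 0 v(0, 3): opens on M3
  -> R2 @ bar 1 tick 0 v(1, 3): C4/E4 M3 -> A3/A3 P1 similar
  -> R3 @ bar 1 tick 0 v(2, 3): D4 above A3
  -> R3 @ bar 1 tick 1 v(2, 3): D4 above A3
  -> R3 @ bar 1 tick 2 v(2, 3): D4 above A3
  -> R3 @ bar 1 tick 3 v(2, 3): D4 above A3
  -> R2 @ bar 2 tick 0 v(0, 3): D3/A3 P5 -> E3/E4 P8 similar
  -> R4 @ bar 2 tick 0 v(0, 2): E3/D4 m7 untreated
  -> R1 @ bar 3 tick 0 v(0, 3): E3/E4 P8 -> D3/D4 P8 similar
  -> R3 @ bar 3 tick 0 v(1, 2): E4 above D4
  -> R4 @ bar 3 tick 0 v(0, 1): D3/E4 M2 untreated
  -> R3 @ bar 3 tick 1 v(1, 2): E4 above D4
  -> R3 @ bar 3 tick 2 v(1, 2): E4 above D4
  -> R3 @ bar 3 tick 3 v(1, 2): E4 above D4
  -> R3 @ bar 4 tick 0 v(2, 3): D4 above F3
  -> R4 @ bar 4 tick 0 v(0, 3): B2/F3 TT untreated
  -> R3 @ bar 4 tick 1 v(2, 3): D4 above F3
  -> R3 @ bar 4 tick 2 v(2, 3): D4 above F3
  -> R3 @ bar 4 tick 3 v(2, 3): D4 above F3
  -> R4 @ bar 5 tick 0 v(0, 3): C3/B3 M7 untreated
  -> R7 @ bar 5 tick 0 v(3,): F3->B3 leap 6st
  -> R8 @ bar 6 tick 0 v(0, 2): penult P8 not 3rd/6th
  -> R8 @ bar 6 tick 0 v(0, 3): penult P8 not 3rd/6th
  -> R1 @ bar 7 tick 0 v(2, 3): B3/B3 P1 -> E4/E4 P1 similar
  -> R2 @ bar 7 tick 0 v(0, 1): B2/G3 m6 -> C3/C4 P8 similar
  -> R6 @ bar 7 tick 3 v(0, 2): closes on M3
  -> R6 @ bar 7 tick 3 v(0, 3): closes on M3

(0, 0, R5, (0, 2))
(0, 0, R5, (0, 3))
(1, 0, R2, (1, 3))
(1, 0, R3, (2, 3))
(1, 1, R3, (2, 3))
(1, 2, R3, (2, 3))
(1, 3, R3, (2, 3))
(2, 0, R2, (0, 3))
(2, 0, R4, (0, 2))
(3, 0, R1, (0, 3))
(3, 0, R3, (1, 2))
(3, 0, R4, (0, 1))
(3, 1, R3, (1, 2))
(3, 2, R3, (1, 2))
(3, 3, R3, (1, 2))
(4, 0, R3, (2, 3))
(4, 0, R4, (0, 3))
(4, 1, R3, (2, 3))
(4, 2, R3, (2, 3))
(4, 3, R3, (2, 3))
(5, 0, R4, (0, 3))
(5, 0, R7, (3,))
(6, 0, R8, (0, 2))
(6, 0, R8, (0, 3))
(7, 0, R1, (2, 3))
(7, 0, R2, (0, 1))
(7, 3, R6, (0, 2))
(7, 3, R6, (0, 3))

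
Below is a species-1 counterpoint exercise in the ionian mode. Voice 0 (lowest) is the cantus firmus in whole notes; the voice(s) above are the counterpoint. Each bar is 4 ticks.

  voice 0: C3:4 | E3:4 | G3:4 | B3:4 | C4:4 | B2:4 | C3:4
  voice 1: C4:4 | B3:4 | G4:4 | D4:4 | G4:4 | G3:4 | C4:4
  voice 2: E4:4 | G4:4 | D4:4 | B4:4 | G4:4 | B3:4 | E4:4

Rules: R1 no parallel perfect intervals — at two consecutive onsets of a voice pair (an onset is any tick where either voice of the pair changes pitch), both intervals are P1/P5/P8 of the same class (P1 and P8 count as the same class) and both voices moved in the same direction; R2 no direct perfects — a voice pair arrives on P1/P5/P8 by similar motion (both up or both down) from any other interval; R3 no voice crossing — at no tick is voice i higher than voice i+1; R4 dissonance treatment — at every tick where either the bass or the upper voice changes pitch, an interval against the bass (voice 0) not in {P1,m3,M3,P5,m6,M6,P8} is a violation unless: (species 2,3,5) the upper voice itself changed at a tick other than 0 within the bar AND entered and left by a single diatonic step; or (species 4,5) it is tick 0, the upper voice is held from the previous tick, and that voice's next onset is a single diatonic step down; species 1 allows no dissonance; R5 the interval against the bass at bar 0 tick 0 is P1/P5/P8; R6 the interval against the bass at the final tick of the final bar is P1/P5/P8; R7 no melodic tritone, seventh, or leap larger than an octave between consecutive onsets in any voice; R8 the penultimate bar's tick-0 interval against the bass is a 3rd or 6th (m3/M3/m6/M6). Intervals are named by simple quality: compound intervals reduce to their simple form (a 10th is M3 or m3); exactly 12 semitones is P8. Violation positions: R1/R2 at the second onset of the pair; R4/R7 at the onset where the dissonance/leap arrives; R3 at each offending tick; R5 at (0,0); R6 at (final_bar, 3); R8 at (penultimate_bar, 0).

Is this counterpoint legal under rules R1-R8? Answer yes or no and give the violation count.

bar 0: v0=C3 v1=C4 v2=E4 (M3)
bar 1: v0=E3 v1=B3 v2=G4 (m3)
bar 2: v0=G3 v1=G4 v2=D4 (P5)
bar 3: v0=B3 v1=D4 v2=B4 (P8)
bar 4: v0=C4 v1=G4 v2=G4 (P5)
bar 5: v0=B2 v1=G3 v2=B3 (P8)
bar 6: v0=C3 v1=C4 v2=E4 (M3)
  R5 @ bar0.0: opens on M3
  R2 @ bar2.0: E3/B3 P5 -> G3/G4 P8 similar
  R3 @ bar2.0: G4 above D4
  R3 @ bar2.1: G4 above D4
  R3 @ bar2.2: G4 above D4
  R3 @ bar2.3: G4 above D4
  R2 @ bar3.0: G3/D4 P5 -> B3/B4 P8 similar
  R2 @ bar4.0: B3/D4 m3 -> C4/G4 P5 similar
  R2 @ bar5.0: C4/G4 P5 -> B2/B3 P8 similar
  R7 @ bar5.0: C4->B2 leap 13st
  R8 @ bar5.0: penult P8 not 3rd/6th
  R2 @ bar6.0: B2/G3 m6 -> C3/C4 P8 similar
  R6 @ bar6.3: closes on M3

No (13 violations)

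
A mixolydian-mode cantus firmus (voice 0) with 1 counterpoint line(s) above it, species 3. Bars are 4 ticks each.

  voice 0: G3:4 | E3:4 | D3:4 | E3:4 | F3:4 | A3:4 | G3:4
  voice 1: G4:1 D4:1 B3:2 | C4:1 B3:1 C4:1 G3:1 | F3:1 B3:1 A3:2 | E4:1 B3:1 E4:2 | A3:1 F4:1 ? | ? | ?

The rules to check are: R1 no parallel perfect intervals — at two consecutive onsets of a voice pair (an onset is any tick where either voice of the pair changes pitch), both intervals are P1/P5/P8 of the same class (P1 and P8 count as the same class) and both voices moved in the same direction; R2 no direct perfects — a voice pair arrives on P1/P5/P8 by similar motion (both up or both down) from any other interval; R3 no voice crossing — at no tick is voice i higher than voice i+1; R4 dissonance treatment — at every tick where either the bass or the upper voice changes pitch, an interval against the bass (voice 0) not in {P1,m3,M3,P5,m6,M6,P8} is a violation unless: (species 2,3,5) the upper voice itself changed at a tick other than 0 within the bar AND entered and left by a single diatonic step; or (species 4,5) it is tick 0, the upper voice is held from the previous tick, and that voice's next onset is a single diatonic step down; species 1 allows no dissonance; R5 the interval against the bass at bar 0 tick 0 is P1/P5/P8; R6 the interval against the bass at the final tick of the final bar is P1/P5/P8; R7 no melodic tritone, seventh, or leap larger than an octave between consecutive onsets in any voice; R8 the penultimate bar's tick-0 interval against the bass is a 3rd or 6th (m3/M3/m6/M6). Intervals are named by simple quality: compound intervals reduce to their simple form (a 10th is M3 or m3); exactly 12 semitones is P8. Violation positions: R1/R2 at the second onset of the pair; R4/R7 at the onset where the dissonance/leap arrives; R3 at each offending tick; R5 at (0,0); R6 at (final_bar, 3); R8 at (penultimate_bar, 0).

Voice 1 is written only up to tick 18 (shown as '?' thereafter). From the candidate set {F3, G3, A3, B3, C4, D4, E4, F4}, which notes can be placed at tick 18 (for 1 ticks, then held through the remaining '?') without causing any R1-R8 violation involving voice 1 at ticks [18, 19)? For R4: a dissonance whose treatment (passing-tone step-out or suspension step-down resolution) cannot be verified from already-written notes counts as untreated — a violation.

F3: legal
G3: violates R4,R7
A3: legal
B3: violates R4,R7
C4: legal
D4: legal
E4: violates R4
F4: legal

{A3, C4, D4, F3, F4}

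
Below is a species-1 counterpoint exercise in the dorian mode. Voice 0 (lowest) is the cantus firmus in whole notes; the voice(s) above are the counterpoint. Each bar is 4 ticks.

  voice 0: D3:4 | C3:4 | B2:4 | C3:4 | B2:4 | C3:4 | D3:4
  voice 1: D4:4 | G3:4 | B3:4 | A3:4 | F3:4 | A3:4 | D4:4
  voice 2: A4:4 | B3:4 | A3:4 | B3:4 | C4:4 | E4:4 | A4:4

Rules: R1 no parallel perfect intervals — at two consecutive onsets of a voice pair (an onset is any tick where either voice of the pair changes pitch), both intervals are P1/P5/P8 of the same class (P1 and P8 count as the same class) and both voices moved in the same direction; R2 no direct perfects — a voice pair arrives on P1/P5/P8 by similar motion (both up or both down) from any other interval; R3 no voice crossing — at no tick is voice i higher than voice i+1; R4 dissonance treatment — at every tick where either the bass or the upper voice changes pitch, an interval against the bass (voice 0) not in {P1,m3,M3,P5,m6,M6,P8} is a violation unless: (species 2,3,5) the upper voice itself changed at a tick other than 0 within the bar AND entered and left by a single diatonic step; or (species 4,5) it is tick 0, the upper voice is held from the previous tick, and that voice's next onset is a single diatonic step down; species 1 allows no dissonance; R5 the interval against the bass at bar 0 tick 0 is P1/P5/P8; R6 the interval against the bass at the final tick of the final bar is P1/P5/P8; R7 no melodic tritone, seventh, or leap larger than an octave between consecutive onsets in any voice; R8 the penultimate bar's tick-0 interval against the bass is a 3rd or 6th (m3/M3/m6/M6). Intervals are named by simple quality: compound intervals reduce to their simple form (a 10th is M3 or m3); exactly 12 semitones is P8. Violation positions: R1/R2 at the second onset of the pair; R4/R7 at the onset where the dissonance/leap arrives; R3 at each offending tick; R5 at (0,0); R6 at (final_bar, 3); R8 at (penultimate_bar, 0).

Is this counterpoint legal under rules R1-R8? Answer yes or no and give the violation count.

No (15 violations)

bar 0: v0=D3 v1=D4 v2=A4 (P5)
bar 1: v0=C3 v1=G3 v2=B3 (M7)
bar 2: v0=B2 v1=B3 v2=A3 (m7)
bar 3: v0=C3 v1=A3 v2=B3 (M7)
bar 4: v0=B2 v1=F3 v2=C4 (m2)
bar 5: v0=C3 v1=A3 v2=E4 (M3)
bar 6: v0=D3 v1=D4 v2=A4 (P5)
  R2 @ bar1.0: D3/D4 P8 -> C3/G3 P5 similar
  R4 @ bar1.0: C3/B3 M7 untreated
  R7 @ bar1.0: A4->B3 leap 10st
  R3 @ bar2.0: B3 above A3
  R4 @ bar2.0: B2/A3 m7 untreated
  R3 @ bar2.1: B3 above A3
  R3 @ bar2.2: B3 above A3
  R3 @ bar2.3: B3 above A3
  R4 @ bar3.0: C3/B3 M7 untreated
  R4 @ bar4.0: B2/F3 TT untreated
  R4 @ bar4.0: B2/C4 m2 untreated
  R1 @ bar5.0: F3/C4 P5 -> A3/E4 P5 similar
  R1 @ bar6.0: A3/E4 P5 -> D4/A4 P5 similar
  R2 @ bar6.0: C3/A3 M6 -> D3/D4 P8 similar
  R2 @ bar6.0: C3/E4 M3 -> D3/A4 P5 similar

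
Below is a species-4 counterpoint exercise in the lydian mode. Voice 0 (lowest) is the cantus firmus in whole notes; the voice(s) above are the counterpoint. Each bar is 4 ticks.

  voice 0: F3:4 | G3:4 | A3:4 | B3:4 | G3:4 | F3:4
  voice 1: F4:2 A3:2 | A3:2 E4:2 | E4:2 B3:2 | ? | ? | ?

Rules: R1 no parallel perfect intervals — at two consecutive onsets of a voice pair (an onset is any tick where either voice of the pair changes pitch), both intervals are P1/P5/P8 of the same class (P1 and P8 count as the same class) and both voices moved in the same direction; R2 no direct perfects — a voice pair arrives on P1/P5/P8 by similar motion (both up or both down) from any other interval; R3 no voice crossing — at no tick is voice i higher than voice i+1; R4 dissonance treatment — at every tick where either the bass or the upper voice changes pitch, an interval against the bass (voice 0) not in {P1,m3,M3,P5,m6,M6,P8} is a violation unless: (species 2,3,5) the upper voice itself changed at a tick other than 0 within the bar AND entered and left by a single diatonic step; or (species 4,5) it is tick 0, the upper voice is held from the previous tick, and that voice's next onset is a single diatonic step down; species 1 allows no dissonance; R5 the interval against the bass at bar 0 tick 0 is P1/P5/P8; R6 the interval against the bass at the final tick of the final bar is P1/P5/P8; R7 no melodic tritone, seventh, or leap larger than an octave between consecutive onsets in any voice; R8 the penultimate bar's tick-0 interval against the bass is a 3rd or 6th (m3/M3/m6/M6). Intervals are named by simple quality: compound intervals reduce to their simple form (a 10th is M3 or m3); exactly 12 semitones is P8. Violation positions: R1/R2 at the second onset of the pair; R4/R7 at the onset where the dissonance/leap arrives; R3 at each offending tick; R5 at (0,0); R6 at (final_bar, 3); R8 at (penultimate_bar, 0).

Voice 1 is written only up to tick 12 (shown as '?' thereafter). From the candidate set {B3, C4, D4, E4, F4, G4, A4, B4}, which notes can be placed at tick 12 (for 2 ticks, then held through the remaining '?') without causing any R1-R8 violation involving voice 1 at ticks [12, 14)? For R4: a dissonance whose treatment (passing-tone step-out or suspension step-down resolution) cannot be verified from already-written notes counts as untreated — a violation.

{B3, D4, G4}

B3: legal
C4: violates R4
D4: legal
E4: violates R4
F4: violates R4,R7
G4: legal
A4: violates R4,R7
B4: violates R2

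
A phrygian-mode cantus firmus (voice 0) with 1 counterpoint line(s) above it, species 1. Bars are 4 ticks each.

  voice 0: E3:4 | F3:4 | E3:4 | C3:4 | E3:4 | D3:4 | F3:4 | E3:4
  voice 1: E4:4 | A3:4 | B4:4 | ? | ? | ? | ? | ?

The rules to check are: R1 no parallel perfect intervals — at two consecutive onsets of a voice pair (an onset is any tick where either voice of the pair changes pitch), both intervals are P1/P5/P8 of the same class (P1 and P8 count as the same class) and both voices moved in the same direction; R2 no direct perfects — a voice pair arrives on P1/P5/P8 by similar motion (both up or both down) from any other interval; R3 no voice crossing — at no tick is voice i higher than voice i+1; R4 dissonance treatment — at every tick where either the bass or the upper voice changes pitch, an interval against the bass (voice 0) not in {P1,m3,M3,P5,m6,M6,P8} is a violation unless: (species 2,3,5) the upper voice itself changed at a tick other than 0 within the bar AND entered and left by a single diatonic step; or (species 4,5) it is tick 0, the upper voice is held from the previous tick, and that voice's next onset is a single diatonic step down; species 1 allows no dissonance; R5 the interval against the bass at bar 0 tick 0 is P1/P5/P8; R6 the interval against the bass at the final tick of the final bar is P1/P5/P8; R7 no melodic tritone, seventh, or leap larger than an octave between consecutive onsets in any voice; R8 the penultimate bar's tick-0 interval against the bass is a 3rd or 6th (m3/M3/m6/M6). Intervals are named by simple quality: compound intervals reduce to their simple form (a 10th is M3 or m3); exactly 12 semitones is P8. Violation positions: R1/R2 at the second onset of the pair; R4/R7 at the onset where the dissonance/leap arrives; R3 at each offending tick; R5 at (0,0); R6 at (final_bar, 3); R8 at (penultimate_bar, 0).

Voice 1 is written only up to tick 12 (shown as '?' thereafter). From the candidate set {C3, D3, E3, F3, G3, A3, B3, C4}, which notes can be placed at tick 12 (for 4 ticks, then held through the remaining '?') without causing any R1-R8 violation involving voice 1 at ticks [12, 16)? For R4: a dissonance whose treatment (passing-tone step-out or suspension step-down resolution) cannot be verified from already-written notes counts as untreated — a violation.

C3: violates R2,R7
D3: violates R4,R7
E3: violates R7
F3: violates R4,R7
G3: violates R1,R7
A3: violates R7
B3: violates R4
C4: violates R2,R7

{}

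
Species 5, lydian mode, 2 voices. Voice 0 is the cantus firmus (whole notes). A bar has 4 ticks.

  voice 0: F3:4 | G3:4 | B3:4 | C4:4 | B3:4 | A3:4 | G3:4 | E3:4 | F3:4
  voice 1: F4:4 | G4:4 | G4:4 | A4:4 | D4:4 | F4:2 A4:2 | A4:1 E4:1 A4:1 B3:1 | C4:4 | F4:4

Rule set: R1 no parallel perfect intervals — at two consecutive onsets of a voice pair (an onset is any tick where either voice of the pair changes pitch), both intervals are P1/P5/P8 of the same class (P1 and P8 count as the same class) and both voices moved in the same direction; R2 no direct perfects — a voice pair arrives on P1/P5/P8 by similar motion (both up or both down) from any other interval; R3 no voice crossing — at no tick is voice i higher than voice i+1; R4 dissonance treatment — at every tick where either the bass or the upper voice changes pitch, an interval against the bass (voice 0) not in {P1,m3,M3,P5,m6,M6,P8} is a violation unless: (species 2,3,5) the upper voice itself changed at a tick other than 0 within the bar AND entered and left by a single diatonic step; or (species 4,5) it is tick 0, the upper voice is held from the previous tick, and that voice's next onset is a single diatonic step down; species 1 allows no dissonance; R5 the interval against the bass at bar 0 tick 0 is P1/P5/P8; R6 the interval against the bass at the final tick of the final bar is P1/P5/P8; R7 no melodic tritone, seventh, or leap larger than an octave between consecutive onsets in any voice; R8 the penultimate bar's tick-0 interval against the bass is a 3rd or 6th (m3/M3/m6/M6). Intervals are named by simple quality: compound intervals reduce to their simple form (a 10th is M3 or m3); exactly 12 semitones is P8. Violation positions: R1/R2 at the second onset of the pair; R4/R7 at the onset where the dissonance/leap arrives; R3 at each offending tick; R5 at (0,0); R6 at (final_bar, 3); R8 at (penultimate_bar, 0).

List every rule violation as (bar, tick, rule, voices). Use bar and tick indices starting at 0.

(1, 0, R1, (0, 1))
(6, 0, R4, (0, 1))
(6, 2, R4, (0, 1))
(6, 3, R7, (1,))
(8, 0, R2, (0, 1))

bar 0: v0=F3 v1=F4 downbeat P8
bar 1: v0=G3 v1=G4 downbeat P8
bar 2: v0=B3 v1=G4 downbeat m6
bar 3: v0=C4 v1=A4 downbeat M6
bar 4: v0=B3 v1=D4 downbeat m3
bar 5: v0=A3 v1=F4 downbeat m6
bar 6: v0=G3 v1=A4 downbeat M2
bar 7: v0=E3 v1=C4 downbeat m6
bar 8: v0=F3 v1=F4 downbeat P8
  -> R1 @ bar 1 tick 0 v(0, 1): F3/F4 P8 -> G3/G4 P8 similar
  -> R4 @ bar 6 tick 0 v(0, 1): G3/A4 M2 untreated
  -> R4 @ bar 6 tick 2 v(0, 1): G3/A4 M2 untreated
  -> R7 @ bar 6 tick 3 v(1,): A4->B3 leap 10st
  -> R2 @ bar 8 tick 0 v(0, 1): E3/C4 m6 -> F3/F4 P8 similar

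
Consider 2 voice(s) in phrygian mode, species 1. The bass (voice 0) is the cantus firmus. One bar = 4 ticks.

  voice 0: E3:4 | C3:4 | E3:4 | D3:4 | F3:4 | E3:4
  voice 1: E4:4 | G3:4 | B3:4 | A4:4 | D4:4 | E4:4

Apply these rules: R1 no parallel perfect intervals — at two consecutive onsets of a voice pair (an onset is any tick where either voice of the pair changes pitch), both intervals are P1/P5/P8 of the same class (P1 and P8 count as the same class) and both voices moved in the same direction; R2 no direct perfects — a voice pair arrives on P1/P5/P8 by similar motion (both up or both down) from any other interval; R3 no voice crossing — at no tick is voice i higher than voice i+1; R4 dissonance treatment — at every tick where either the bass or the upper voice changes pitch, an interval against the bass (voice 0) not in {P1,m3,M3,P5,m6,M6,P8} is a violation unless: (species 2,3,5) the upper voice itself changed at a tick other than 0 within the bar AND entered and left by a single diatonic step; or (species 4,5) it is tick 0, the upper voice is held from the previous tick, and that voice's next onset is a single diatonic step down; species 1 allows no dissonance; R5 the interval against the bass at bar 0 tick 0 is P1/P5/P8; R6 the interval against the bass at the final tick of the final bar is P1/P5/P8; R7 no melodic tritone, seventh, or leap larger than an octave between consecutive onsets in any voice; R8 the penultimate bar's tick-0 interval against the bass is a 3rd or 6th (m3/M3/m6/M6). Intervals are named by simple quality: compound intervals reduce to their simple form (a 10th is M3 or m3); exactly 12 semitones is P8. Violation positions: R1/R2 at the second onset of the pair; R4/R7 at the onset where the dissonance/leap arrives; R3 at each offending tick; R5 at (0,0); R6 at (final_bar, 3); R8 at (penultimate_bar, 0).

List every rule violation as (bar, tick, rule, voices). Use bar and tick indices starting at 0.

(1, 0, R2, (0, 1))
(2, 0, R1, (0, 1))
(3, 0, R7, (1,))

bar 0: v0=E3 v1=E4 downbeat P8
bar 1: v0=C3 v1=G3 downbeat P5
bar 2: v0=E3 v1=B3 downbeat P5
bar 3: v0=D3 v1=A4 downbeat P5
bar 4: v0=F3 v1=D4 downbeat M6
bar 5: v0=E3 v1=E4 downbeat P8
  -> R2 @ bar 1 tick 0 v(0, 1): E3/E4 P8 -> C3/G3 P5 similar
  -> R1 @ bar 2 tick 0 v(0, 1): C3/G3 P5 -> E3/B3 P5 similar
  -> R7 @ bar 3 tick 0 v(1,): B3->A4 leap 10st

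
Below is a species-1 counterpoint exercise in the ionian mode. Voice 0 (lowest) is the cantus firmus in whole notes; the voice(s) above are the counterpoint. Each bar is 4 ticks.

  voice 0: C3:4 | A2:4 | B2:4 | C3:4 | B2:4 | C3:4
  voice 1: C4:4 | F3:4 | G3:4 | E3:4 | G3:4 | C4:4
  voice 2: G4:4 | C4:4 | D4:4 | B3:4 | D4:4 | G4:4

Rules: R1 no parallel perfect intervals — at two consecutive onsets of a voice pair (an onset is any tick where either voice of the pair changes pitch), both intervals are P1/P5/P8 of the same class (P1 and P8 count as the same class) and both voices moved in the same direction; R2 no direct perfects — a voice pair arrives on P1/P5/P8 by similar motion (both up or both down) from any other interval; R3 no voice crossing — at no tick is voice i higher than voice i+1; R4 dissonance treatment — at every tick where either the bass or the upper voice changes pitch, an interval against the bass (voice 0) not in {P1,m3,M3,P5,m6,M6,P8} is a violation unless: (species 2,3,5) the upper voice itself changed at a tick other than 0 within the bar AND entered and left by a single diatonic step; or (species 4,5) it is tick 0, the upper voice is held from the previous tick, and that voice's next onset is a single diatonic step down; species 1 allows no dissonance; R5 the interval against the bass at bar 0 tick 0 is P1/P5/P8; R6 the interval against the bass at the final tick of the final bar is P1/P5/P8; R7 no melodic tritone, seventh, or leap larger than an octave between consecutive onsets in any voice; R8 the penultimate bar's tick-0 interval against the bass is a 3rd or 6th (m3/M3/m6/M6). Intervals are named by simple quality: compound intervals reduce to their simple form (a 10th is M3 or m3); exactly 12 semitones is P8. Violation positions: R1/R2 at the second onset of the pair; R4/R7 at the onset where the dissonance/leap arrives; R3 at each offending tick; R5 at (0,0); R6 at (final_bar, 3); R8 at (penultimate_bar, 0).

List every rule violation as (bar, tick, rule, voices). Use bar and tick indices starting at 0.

bar 0: v0=C3 v1=C4 v2=G4 downbeat P5
bar 1: v0=A2 v1=F3 v2=C4 downbeat m3
bar 2: v0=B2 v1=G3 v2=D4 downbeat m3
bar 3: v0=C3 v1=E3 v2=B3 downbeat M7
bar 4: v0=B2 v1=G3 v2=D4 downbeat m3
bar 5: v0=C3 v1=C4 v2=G4 downbeat P5
  -> R1 @ bar 1 tick 0 v(1, 2): C4/G4 P5 -> F3/C4 P5 similar
  -> R1 @ bar 2 tick 0 v(1, 2): F3/C4 P5 -> G3/D4 P5 similar
  -> R1 @ bar 3 tick 0 v(1, 2): G3/D4 P5 -> E3/B3 P5 similar
  -> R4 @ bar 3 tick 0 v(0, 2): C3/B3 M7 untreated
  -> R1 @ bar 4 tick 0 v(1, 2): E3/B3 P5 -> G3/D4 P5 similar
  -> R1 @ bar 5 tick 0 v(1, 2): G3/D4 P5 -> C4/G4 P5 similar
  -> R2 @ bar 5 tick 0 v(0, 1): B2/G3 m6 -> C3/C4 P8 similar
  -> R2 @ bar 5 tick 0 v(0, 2): B2/D4 m3 -> C3/G4 P5 similar

(1, 0, R1, (1, 2))
(2, 0, R1, (1, 2))
(3, 0, R1, (1, 2))
(3, 0, R4, (0, 2))
(4, 0, R1, (1, 2))
(5, 0, R1, (1, 2))
(5, 0, R2, (0, 1))
(5, 0, R2, (0, 2))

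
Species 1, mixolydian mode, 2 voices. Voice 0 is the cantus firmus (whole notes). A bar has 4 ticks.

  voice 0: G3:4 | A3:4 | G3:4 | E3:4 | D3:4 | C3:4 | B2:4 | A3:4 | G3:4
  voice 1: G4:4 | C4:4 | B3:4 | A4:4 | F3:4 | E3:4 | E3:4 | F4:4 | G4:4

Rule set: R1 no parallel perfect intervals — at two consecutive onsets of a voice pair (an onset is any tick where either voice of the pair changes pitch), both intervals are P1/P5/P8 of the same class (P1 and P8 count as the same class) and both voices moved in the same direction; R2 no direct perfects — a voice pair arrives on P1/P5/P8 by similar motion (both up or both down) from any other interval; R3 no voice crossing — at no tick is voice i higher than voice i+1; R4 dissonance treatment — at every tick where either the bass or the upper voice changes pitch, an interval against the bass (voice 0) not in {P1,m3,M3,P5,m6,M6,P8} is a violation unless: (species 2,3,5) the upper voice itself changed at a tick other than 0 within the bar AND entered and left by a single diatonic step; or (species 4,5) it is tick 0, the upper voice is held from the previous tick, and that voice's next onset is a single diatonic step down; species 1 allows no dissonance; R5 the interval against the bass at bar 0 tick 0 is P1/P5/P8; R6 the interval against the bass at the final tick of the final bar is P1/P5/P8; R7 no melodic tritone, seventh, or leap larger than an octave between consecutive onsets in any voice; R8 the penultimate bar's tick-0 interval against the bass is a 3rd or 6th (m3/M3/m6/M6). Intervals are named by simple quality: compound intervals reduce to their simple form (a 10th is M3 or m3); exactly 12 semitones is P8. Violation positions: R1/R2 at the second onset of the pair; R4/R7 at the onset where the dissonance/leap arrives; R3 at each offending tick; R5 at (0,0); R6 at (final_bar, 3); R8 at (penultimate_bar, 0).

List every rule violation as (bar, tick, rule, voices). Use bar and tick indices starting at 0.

bar 0: v0=G3 v1=G4 downbeat P8
bar 1: v0=A3 v1=C4 downbeat m3
bar 2: v0=G3 v1=B3 downbeat M3
bar 3: v0=E3 v1=A4 downbeat P4
bar 4: v0=D3 v1=F3 downbeat m3
bar 5: v0=C3 v1=E3 downbeat M3
bar 6: v0=B2 v1=E3 downbeat P4
bar 7: v0=A3 v1=F4 downbeat m6
bar 8: v0=G3 v1=G4 downbeat P8
  -> R4 @ bar 3 tick 0 v(0, 1): E3/A4 P4 untreated
  -> R7 @ bar 3 tick 0 v(1,): B3->A4 leap 10st
  -> R7 @ bar 4 tick 0 v(1,): A4->F3 leap 16st
  -> R4 @ bar 6 tick 0 v(0, 1): B2/E3 P4 untreated
  -> R7 @ bar 7 tick 0 v(0,): B2->A3 leap 10st
  -> R7 @ bar 7 tick 0 v(1,): E3->F4 leap 13st

(3, 0, R4, (0, 1))
(3, 0, R7, (1,))
(4, 0, R7, (1,))
(6, 0, R4, (0, 1))
(7, 0, R7, (0,))
(7, 0, R7, (1,))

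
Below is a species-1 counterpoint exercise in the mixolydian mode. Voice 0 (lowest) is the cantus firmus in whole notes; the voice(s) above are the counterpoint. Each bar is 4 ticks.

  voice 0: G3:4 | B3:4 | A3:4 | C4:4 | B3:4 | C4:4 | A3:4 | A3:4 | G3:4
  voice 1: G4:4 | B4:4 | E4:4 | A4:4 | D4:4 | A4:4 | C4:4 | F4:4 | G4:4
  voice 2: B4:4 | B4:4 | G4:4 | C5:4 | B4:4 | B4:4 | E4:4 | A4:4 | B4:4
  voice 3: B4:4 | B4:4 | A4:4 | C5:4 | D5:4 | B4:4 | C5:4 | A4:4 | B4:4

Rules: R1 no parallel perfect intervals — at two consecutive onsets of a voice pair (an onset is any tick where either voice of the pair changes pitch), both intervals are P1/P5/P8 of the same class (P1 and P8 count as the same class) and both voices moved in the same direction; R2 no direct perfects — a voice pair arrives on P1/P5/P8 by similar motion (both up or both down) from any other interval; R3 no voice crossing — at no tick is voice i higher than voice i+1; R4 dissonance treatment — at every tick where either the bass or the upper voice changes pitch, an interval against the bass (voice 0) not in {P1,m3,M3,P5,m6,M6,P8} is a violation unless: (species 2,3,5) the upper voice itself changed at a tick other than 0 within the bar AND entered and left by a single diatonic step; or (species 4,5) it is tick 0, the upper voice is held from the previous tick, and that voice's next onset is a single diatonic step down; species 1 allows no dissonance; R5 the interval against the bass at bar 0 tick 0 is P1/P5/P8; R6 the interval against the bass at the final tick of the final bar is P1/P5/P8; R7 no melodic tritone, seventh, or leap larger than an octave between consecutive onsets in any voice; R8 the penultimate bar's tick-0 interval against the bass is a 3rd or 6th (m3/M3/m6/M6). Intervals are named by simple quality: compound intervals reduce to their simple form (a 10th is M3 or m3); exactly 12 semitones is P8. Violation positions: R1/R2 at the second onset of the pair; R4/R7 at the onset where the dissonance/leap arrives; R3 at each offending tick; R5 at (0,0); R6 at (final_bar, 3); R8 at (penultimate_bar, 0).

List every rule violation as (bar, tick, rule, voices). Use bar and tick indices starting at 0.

(0, 0, R5, (0, 2))
(0, 0, R5, (0, 3))
(1, 0, R1, (0, 1))
(2, 0, R1, (0, 3))
(2, 0, R2, (0, 1))
(2, 0, R4, (0, 2))
(3, 0, R1, (0, 3))
(3, 0, R2, (0, 2))
(3, 0, R2, (2, 3))
(4, 0, R1, (0, 2))
(5, 0, R4, (0, 2))
(5, 0, R4, (0, 3))
(6, 0, R2, (0, 2))
(7, 0, R8, (0, 2))
(7, 0, R8, (0, 3))
(8, 0, R1, (2, 3))
(8, 3, R6, (0, 2))
(8, 3, R6, (0, 3))

bar 0: v0=G3 v1=G4 v2=B4 v3=B4 downbeat M3
bar 1: v0=B3 v1=B4 v2=B4 v3=B4 downbeat P8
bar 2: v0=A3 v1=E4 v2=G4 v3=A4 downbeat P8
bar 3: v0=C4 v1=A4 v2=C5 v3=C5 downbeat P8
bar 4: v0=B3 v1=D4 v2=B4 v3=D5 downbeat m3
bar 5: v0=C4 v1=A4 v2=B4 v3=B4 downbeat M7
bar 6: v0=A3 v1=C4 v2=E4 v3=C5 downbeat m3
bar 7: v0=A3 v1=F4 v2=A4 v3=A4 downbeat P8
bar 8: v0=G3 v1=G4 v2=B4 v3=B4 downbeat M3
  -> R5 @ bar 0 tick 0 v(0, 2): opens on M3
  -> R5 @ bar 0 tick 0 v(0, 3): opens on M3
  -> R1 @ bar 1 tick 0 v(0, 1): G3/G4 P8 -> B3/B4 P8 similar
  -> R1 @ bar 2 tick 0 v(0, 3): B3/B4 P8 -> A3/A4 P8 similar
  -> R2 @ bar 2 tick 0 v(0, 1): B3/B4 P8 -> A3/E4 P5 similar
  -> R4 @ bar 2 tick 0 v(0, 2): A3/G4 m7 untreated
  -> R1 @ bar 3 tick 0 v(0, 3): A3/A4 P8 -> C4/C5 P8 similar
  -> R2 @ bar 3 tick 0 v(0, 2): A3/G4 m7 -> C4/C5 P8 similar
  -> R2 @ bar 3 tick 0 v(2, 3): G4/A4 M2 -> C5/C5 P1 similar
  -> R1 @ bar 4 tick 0 v(0, 2): C4/C5 P8 -> B3/B4 P8 similar
  -> R4 @ bar 5 tick 0 v(0, 2): C4/B4 M7 untreated
  -> R4 @ bar 5 tick 0 v(0, 3): C4/B4 M7 untreated
  -> R2 @ bar 6 tick 0 v(0, 2): C4/B4 M7 -> A3/E4 P5 similar
  -> R8 @ bar 7 tick 0 v(0, 2): penult P8 not 3rd/6th
  -> R8 @ bar 7 tick 0 v(0, 3): penult P8 not 3rd/6th
  -> R1 @ bar 8 tick 0 v(2, 3): A4/A4 P1 -> B4/B4 P1 similar
  -> R6 @ bar 8 tick 3 v(0, 2): closes on M3
  -> R6 @ bar 8 tick 3 v(0, 3): closes on M3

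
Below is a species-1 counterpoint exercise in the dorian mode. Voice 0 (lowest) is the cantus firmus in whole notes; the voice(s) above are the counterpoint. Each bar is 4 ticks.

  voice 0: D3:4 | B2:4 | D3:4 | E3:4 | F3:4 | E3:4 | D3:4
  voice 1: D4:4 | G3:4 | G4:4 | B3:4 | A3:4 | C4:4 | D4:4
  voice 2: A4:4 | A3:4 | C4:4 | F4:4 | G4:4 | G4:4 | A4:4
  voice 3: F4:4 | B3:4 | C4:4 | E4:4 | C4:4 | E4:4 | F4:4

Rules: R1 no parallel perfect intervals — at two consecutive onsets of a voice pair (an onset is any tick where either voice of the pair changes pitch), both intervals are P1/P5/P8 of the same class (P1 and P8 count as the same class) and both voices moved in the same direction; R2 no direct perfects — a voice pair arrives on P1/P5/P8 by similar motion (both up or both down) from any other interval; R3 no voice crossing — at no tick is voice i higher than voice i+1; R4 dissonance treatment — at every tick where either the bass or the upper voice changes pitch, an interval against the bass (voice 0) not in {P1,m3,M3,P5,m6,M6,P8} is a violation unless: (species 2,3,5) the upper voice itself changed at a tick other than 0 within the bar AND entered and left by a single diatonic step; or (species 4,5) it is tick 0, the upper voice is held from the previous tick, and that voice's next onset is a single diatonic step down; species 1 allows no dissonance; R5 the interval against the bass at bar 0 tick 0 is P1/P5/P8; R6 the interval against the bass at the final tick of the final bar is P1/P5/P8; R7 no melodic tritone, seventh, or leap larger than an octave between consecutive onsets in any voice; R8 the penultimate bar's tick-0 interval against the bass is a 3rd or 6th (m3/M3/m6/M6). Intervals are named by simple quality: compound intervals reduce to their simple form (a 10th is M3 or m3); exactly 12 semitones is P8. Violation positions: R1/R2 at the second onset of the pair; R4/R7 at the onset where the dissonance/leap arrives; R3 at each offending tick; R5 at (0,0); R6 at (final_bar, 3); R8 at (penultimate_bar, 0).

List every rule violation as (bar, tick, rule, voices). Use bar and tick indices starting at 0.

bar 0: v0=D3 v1=D4 v2=A4 v3=F4 downbeat m3
bar 1: v0=B2 v1=G3 v2=A3 v3=B3 downbeat P8
bar 2: v0=D3 v1=G4 v2=C4 v3=C4 downbeat m7
bar 3: v0=E3 v1=B3 v2=F4 v3=E4 downbeat P8
bar 4: v0=F3 v1=A3 v2=G4 v3=C4 downbeat P5
bar 5: v0=E3 v1=C4 v2=G4 v3=E4 downbeat P8
bar 6: v0=D3 v1=D4 v2=A4 v3=F4 downbeat m3
  -> R3 @ bar 0 tick 0 v(2, 3): A4 above F4
  -> R5 @ bar 0 tick 0 v(0, 3): opens on m3
  -> R3 @ bar 0 tick 1 v(2, 3): A4 above F4
  -> R3 @ bar 0 tick 2 v(2, 3): A4 above F4
  -> R3 @ bar 0 tick 3 v(2, 3): A4 above F4
  -> R2 @ bar 1 tick 0 v(0, 3): D3/F4 m3 -> B2/B3 P8 similar
  -> R4 @ bar 1 tick 0 v(0, 2): B2/A3 m7 untreated
  -> R7 @ bar 1 tick 0 v(3,): F4->B3 leap 6st
  -> R2 @ bar 2 tick 0 v(1, 2): G3/A3 M2 -> G4/C4 P5 similar
  -> R2 @ bar 2 tick 0 v(1, 3): G3/B3 M3 -> G4/C4 P5 similar
  -> R2 @ bar 2 tick 0 v(2, 3): A3/B3 M2 -> C4/C4 P1 similar
  -> R3 @ bar 2 tick 0 v(1, 2): G4 above C4
  -> R4 @ bar 2 tick 0 v(0, 1): D3/G4 P4 untreated
  -> R4 @ bar 2 tick 0 v(0, 2): D3/C4 m7 untreated
  -> R4 @ bar 2 tick 0 v(0, 3): D3/C4 m7 untreated
  -> R3 @ bar 2 tick 1 v(1, 2): G4 above C4
  -> R3 @ bar 2 tick 2 v(1, 2): G4 above C4
  -> R3 @ bar 2 tick 3 v(1, 2): G4 above C4
  -> R2 @ bar 3 tick 0 v(0, 3): D3/C4 m7 -> E3/E4 P8 similar
  -> R3 @ bar 3 tick 0 v(2, 3): F4 above E4
  -> R4 @ bar 3 tick 0 v(0, 2): E3/F4 m2 untreated
  -> R3 @ bar 3 tick 1 v(2, 3): F4 above E4
  -> R3 @ bar 3 tick 2 v(2, 3): F4 above E4
  -> R3 @ bar 3 tick 3 v(2, 3): F4 above E4
  -> R3 @ bar 4 tick 0 v(2, 3): G4 above C4
  -> R4 @ bar 4 tick 0 v(0, 2): F3/G4 M2 untreated
  -> R3 @ bar 4 tick 1 v(2, 3): G4 above C4
  -> R3 @ bar 4 tick 2 v(2, 3): G4 above C4
  -> R3 @ bar 4 tick 3 v(2, 3): G4 above C4
  -> R3 @ bar 5 tick 0 v(2, 3): G4 above E4
  -> R8 @ bar 5 tick 0 v(0, 3): penult P8 not 3rd/6th
  -> R3 @ bar 5 tick 1 v(2, 3): G4 above E4
  -> R3 @ bar 5 tick 2 v(2, 3): G4 above E4
  -> R3 @ bar 5 tick 3 v(2, 3): G4 above E4
  -> R1 @ bar 6 tick 0 v(1, 2): C4/G4 P5 -> D4/A4 P5 similar
  -> R3 @ bar 6 tick 0 v(2, 3): A4 above F4
  -> R3 @ bar 6 tick 1 v(2, 3): A4 above F4
  -> R3 @ bar 6 tick 2 v(2, 3): A4 above F4
  -> R3 @ bar 6 tick 3 v(2, 3): A4 above F4
  -> R6 @ bar 6 tick 3 v(0, 3): closes on m3

(0, 0, R3, (2, 3))
(0, 0, R5, (0, 3))
(0, 1, R3, (2, 3))
(0, 2, R3, (2, 3))
(0, 3, R3, (2, 3))
(1, 0, R2, (0, 3))
(1, 0, R4, (0, 2))
(1, 0, R7, (3,))
(2, 0, R2, (1, 2))
(2, 0, R2, (1, 3))
(2, 0, R2, (2, 3))
(2, 0, R3, (1, 2))
(2, 0, R4, (0, 1))
(2, 0, R4, (0, 2))
(2, 0, R4, (0, 3))
(2, 1, R3, (1, 2))
(2, 2, R3, (1, 2))
(2, 3, R3, (1, 2))
(3, 0, R2, (0, 3))
(3, 0, R3, (2, 3))
(3, 0, R4, (0, 2))
(3, 1, R3, (2, 3))
(3, 2, R3, (2, 3))
(3, 3, R3, (2, 3))
(4, 0, R3, (2, 3))
(4, 0, R4, (0, 2))
(4, 1, R3, (2, 3))
(4, 2, R3, (2, 3))
(4, 3, R3, (2, 3))
(5, 0, R3, (2, 3))
(5, 0, R8, (0, 3))
(5, 1, R3, (2, 3))
(5, 2, R3, (2, 3))
(5, 3, R3, (2, 3))
(6, 0, R1, (1, 2))
(6, 0, R3, (2, 3))
(6, 1, R3, (2, 3))
(6, 2, R3, (2, 3))
(6, 3, R3, (2, 3))
(6, 3, R6, (0, 3))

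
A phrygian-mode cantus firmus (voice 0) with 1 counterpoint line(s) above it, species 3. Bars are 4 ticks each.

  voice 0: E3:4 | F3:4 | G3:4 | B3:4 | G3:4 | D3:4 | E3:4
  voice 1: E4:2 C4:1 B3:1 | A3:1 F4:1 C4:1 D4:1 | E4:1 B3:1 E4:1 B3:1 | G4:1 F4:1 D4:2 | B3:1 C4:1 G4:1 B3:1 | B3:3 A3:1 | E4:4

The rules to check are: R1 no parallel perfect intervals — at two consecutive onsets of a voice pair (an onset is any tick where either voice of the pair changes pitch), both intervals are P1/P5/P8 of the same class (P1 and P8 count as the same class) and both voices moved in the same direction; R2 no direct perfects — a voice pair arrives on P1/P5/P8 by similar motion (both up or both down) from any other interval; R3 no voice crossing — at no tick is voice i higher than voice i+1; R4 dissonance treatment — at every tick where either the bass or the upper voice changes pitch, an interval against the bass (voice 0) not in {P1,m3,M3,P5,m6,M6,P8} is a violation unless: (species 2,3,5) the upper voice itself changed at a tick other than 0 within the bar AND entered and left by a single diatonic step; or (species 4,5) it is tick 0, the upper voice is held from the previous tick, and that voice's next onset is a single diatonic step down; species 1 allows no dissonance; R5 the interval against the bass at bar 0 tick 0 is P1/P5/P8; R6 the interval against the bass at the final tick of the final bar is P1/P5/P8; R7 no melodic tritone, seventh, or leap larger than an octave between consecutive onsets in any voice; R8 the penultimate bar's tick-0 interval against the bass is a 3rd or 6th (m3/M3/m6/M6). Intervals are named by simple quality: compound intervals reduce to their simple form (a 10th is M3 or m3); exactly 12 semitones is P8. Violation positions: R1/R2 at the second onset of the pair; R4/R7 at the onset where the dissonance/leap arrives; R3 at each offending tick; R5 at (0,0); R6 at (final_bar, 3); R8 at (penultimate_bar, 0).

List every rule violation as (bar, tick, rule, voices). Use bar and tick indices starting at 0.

(3, 1, R4, (0, 1))
(4, 1, R4, (0, 1))
(6, 0, R2, (0, 1))

bar 0: v0=E3 v1=E4 downbeat P8
bar 1: v0=F3 v1=A3 downbeat M3
bar 2: v0=G3 v1=E4 downbeat M6
bar 3: v0=B3 v1=G4 downbeat m6
bar 4: v0=G3 v1=B3 downbeat M3
bar 5: v0=D3 v1=B3 downbeat M6
bar 6: v0=E3 v1=E4 downbeat P8
  -> R4 @ bar 3 tick 1 v(0, 1): B3/F4 TT untreated
  -> R4 @ bar 4 tick 1 v(0, 1): G3/C4 P4 untreated
  -> R2 @ bar 6 tick 0 v(0, 1): D3/A3 P5 -> E3/E4 P8 similar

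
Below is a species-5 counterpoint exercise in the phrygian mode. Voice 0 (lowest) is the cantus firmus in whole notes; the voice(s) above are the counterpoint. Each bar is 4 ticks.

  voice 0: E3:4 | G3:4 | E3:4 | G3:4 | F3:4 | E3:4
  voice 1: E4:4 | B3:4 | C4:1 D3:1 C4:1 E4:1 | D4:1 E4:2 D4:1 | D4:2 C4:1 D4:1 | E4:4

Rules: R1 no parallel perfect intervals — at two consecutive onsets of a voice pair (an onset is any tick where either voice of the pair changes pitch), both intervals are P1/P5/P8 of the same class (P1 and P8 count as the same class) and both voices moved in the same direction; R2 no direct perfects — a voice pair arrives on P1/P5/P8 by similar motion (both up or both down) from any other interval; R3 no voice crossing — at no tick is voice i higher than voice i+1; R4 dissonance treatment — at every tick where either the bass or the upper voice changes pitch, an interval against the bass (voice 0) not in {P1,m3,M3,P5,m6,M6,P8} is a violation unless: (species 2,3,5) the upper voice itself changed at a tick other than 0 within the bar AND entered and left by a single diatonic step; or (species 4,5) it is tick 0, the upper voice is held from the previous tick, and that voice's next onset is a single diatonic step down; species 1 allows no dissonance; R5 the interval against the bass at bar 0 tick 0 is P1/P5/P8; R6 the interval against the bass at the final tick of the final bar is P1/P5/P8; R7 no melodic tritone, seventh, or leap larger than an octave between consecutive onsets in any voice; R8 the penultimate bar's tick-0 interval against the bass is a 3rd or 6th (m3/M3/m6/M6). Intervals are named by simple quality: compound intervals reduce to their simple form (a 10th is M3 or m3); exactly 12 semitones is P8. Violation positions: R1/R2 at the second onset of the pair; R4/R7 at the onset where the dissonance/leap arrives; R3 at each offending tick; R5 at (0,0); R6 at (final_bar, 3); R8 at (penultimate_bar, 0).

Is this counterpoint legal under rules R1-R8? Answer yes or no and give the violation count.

bar 0: v0=E3 v1=E4 (P8)
bar 1: v0=G3 v1=B3 (M3)
bar 2: v0=E3 v1=C4 (m6)
bar 3: v0=G3 v1=D4 (P5)
bar 4: v0=F3 v1=D4 (M6)
bar 5: v0=E3 v1=E4 (P8)
  R3 @ bar2.1: E3 above D3
  R4 @ bar2.1: E3/D3 M2 untreated
  R7 @ bar2.1: C4->D3 leap 10st
  R7 @ bar2.2: D3->C4 leap 10st

No (4 violations)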